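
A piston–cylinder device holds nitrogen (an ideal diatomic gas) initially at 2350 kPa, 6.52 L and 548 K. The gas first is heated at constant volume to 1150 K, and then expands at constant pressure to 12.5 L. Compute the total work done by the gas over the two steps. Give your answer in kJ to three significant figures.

W_total ≈ 29.5 kJ

Step 1 (isochoric): W = 0 (constant volume).
After step 1: P = 4932 kPa (V unchanged).
Step 2 (isobaric): W = PΔV = (4932 kPa)(12.5 − 6.52 L) = 29491 J.
W_total = 0 + 29491 = 29491 J.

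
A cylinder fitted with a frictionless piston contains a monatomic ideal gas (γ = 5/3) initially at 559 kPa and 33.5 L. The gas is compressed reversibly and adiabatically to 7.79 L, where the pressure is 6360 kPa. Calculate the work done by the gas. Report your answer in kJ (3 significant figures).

W ≈ -46.2 kJ

Adiabatic: W = (P₁V₁ − P₂V₂)/(γ − 1) with γ = 5/3.
P₁V₁ = 18726 J, P₂V₂ = 49544 J.
W = (18726 − 49544) / 0.6667 = -46227 J.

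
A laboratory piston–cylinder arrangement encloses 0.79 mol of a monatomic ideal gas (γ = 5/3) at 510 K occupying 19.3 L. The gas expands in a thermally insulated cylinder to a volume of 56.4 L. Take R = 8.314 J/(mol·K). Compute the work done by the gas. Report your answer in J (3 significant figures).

W ≈ 2570 J

Adiabatic: TV^(γ−1) = const with γ = 5/3.
T₂ = T₁ (V₁/V₂)^(γ−1) = 510 × (19.3/56.4)^0.667 = 510 × 0.4892 = 249.5 K.
W_by = nCᵥ(T₁ − T₂) = (0.79)(12.47)(510 − 249.5) = 2566 J.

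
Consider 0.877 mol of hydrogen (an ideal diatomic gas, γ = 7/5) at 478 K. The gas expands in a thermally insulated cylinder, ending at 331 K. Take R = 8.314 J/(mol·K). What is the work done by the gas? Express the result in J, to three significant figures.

Adiabatic ⇒ Q = 0, so W_by = −ΔU = nCᵥ(T₁ − T₂).
Cᵥ = 5R/2 = 20.79 J/(mol·K).
W = (0.877)(20.79)(478 − 331) = 2680 J.

W ≈ 2680 J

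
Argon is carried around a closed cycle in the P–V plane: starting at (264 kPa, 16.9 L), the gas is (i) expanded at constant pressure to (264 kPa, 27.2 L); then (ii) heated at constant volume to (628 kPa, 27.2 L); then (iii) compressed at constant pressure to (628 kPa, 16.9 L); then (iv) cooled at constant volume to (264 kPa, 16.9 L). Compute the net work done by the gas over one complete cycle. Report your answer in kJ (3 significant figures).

W_net ≈ -3.75 kJ

Constant-volume legs do no work.
W(i) = (264)(27.2 − 16.9) = 2719 J; W(iii) = (628)(16.9 − 27.2) = -6468 J.
W_net = 2719 − 6468 = -3749 J (the counter-clockwise enclosed area).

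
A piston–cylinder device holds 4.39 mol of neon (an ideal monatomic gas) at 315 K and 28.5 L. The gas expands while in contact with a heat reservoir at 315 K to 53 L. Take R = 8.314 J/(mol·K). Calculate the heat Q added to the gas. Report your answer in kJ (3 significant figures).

Q ≈ 7.13 kJ

Isothermal ⇒ ΔU = 0, so Q = W = nRT ln(V₂/V₁).
Q = (4.39)(8.314)(315) ln(53/28.5) = 11497 × 0.6204 = 7133 J.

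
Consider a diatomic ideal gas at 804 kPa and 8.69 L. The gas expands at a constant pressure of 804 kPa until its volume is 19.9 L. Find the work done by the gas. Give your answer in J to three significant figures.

W ≈ 9010 J

Isobaric: W = P ΔV.
W = (804 kPa)(19.9 − 8.69 L) = (804)(11.21) = 9013 J.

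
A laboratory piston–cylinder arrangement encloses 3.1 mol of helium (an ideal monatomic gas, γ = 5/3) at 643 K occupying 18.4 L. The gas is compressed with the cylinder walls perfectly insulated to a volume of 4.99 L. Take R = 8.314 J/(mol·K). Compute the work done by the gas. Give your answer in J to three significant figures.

W ≈ -34500 J

Adiabatic: TV^(γ−1) = const with γ = 5/3.
T₂ = T₁ (V₁/V₂)^(γ−1) = 643 × (18.4/4.99)^0.667 = 643 × 2.387 = 1535 K.
W_by = nCᵥ(T₁ − T₂) = (3.1)(12.47)(643 − 1535) = -34473 J.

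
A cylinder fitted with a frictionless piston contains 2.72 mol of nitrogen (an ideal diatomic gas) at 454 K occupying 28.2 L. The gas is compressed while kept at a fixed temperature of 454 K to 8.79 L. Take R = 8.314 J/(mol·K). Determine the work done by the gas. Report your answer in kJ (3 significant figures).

W ≈ -12.0 kJ

Isothermal: W = nRT ln(V₂/V₁).
W = (2.72)(8.314)(454) × ln(8.79/28.2)
  = 10267 × -1.166
W_by_gas = -11968 J.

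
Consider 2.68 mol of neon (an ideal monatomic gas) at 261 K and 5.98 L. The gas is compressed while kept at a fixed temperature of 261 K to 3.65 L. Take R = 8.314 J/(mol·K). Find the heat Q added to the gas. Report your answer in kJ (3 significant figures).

Q ≈ -2.87 kJ

Isothermal ⇒ ΔU = 0, so Q = W = nRT ln(V₂/V₁).
Q = (2.68)(8.314)(261) ln(3.65/5.98) = 5815 × -0.4937 = -2871 J.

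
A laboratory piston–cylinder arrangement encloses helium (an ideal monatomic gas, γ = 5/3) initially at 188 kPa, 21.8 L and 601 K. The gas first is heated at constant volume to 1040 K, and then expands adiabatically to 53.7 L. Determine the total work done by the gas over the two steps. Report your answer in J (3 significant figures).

W_total ≈ 4810 J

Step 1 (isochoric): W = 0 (constant volume).
After step 1: P = 325.3 kPa (V unchanged).
Step 2 (adiabatic): W = (P₁V₁ − P₂V₂)/(γ−1) = (7092 − 3888)/0.667 = 4806 J.
W_total = 0 + 4806 = 4806 J.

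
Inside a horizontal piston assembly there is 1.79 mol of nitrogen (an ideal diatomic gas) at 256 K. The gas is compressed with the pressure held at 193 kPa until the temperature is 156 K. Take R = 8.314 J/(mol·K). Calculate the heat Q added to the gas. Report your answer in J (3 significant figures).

Q ≈ -5210 J

Isobaric: W = nRΔT = (1.79)(8.314)(-100) = -1488 J.
ΔU = nCᵥΔT with Cᵥ = 5R/2: ΔU = (1.79)(20.79)(-100) = -3721 J.
Q = ΔU + W = -3721 − 1488 = -5209 J.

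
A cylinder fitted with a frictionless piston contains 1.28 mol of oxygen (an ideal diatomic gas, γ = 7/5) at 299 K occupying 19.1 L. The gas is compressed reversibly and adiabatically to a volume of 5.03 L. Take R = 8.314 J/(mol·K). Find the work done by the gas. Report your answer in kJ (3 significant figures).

Adiabatic: TV^(γ−1) = const with γ = 7/5.
T₂ = T₁ (V₁/V₂)^(γ−1) = 299 × (19.1/5.03)^0.4 = 299 × 1.705 = 509.9 K.
W_by = nCᵥ(T₁ − T₂) = (1.28)(20.79)(299 − 509.9) = -5610 J.

W ≈ -5.61 kJ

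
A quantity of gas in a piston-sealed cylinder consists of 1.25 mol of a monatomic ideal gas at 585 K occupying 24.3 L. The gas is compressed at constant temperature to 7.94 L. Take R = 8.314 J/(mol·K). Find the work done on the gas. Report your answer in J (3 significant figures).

Isothermal: W = nRT ln(V₂/V₁).
W = (1.25)(8.314)(585) × ln(7.94/24.3)
  = 6080 × -1.119
W_by_gas = -6800 J; work on gas = −W_by = 6800 J.

W ≈ 6800 J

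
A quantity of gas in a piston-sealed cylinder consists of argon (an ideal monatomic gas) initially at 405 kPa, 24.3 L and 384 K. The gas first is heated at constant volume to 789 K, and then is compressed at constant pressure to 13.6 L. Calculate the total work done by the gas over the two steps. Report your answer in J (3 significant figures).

Step 1 (isochoric): W = 0 (constant volume).
After step 1: P = 832.1 kPa (V unchanged).
Step 2 (isobaric): W = PΔV = (832.1 kPa)(13.6 − 24.3 L) = -8904 J.
W_total = 0 − 8904 = -8904 J.

W_total ≈ -8900 J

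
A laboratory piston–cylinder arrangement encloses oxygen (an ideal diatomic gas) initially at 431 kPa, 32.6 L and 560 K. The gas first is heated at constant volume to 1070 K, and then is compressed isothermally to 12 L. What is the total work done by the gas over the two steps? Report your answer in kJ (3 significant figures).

W_total ≈ -26.8 kJ

Step 1 (isochoric): W = 0 (constant volume).
After step 1: P = 823.5 kPa (V unchanged).
Step 2 (isothermal): W = P₁V₁ ln(V₂/V₁) = (26847) ln(12/32.6) = -26831 J.
W_total = 0 − 26831 = -26831 J.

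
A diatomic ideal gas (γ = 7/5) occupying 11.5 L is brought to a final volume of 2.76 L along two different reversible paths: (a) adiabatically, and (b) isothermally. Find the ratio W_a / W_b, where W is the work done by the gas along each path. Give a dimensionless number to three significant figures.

W_a / W_b ≈ 1.35

Path (a) adiabatic: W = P₁V₁(1 − (V₁/V₂)^(γ−1))/(γ−1) → W_a/(P₁V₁) = -1.924.
Path (b) isothermal: W = P₁V₁ ln(V₂/V₁) → W_b/(P₁V₁) = -1.427.
W_a / W_b = -1.924 / -1.427 = 1.348.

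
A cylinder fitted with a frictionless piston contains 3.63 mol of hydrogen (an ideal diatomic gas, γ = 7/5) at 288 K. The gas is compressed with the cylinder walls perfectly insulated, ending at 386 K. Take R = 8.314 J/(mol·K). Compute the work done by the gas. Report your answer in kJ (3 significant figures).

W ≈ -7.39 kJ

Adiabatic ⇒ Q = 0, so W_by = −ΔU = nCᵥ(T₁ − T₂).
Cᵥ = 5R/2 = 20.79 J/(mol·K).
W = (3.63)(20.79)(288 − 386) = -7394 J.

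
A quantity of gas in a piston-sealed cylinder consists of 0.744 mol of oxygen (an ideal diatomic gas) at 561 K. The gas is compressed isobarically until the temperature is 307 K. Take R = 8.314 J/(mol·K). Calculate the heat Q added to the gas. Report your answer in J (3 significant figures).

Q ≈ -5500 J

Isobaric: W = nRΔT = (0.744)(8.314)(-254) = -1571 J.
ΔU = nCᵥΔT with Cᵥ = 5R/2: ΔU = (0.744)(20.79)(-254) = -3928 J.
Q = ΔU + W = -3928 − 1571 = -5499 J.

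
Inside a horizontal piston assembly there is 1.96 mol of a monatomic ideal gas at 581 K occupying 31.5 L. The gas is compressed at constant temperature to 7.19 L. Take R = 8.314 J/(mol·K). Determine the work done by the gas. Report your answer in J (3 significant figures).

Isothermal: W = nRT ln(V₂/V₁).
W = (1.96)(8.314)(581) × ln(7.19/31.5)
  = 9468 × -1.477
W_by_gas = -13987 J.

W ≈ -14000 J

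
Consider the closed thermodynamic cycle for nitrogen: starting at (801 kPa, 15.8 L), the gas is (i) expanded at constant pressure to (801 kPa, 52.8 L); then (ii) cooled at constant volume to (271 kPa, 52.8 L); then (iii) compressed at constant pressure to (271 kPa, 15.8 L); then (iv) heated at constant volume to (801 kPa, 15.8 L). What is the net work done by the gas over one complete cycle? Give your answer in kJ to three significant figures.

Constant-volume legs do no work.
W(i) = (801)(52.8 − 15.8) = 29637 J; W(iii) = (271)(15.8 − 52.8) = -10027 J.
W_net = 29637 − 10027 = 19610 J (the clockwise enclosed area).

W_net ≈ 19.6 kJ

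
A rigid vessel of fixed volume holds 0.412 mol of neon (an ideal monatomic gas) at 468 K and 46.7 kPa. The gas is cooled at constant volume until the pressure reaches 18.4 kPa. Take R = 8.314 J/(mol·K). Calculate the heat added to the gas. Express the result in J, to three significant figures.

Constant volume ⇒ W = 0, so Q = ΔU = nCᵥΔT with Cᵥ = 3R/2 = 12.47 J/(mol·K).
At constant V, T₂/T₁ = P₂/P₁ ⇒ ΔT = T₁(P₂/P₁ − 1) = 468·(18.4/46.7 − 1) = -283.6 K.
ΔU = (0.412)(12.47)(-283.6) = -1457 J.

Q ≈ -1460 J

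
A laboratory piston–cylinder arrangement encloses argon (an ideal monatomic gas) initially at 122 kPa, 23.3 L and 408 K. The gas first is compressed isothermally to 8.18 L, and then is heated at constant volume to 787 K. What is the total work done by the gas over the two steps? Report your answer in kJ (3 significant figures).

Step 1 (isothermal): W = P₁V₁ ln(V₂/V₁) = (2843) ln(8.18/23.3) = -2976 J.
Step 2 (isochoric): W = 0 (constant volume).
W_total = -2976 + 0 = -2976 J.

W_total ≈ -2.98 kJ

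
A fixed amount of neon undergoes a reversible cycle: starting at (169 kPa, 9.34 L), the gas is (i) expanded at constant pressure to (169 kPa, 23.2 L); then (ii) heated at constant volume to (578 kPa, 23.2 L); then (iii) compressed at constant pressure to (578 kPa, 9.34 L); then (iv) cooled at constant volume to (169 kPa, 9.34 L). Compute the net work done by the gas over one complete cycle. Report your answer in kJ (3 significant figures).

Constant-volume legs do no work.
W(i) = (169)(23.2 − 9.34) = 2342 J; W(iii) = (578)(9.34 − 23.2) = -8011 J.
W_net = 2342 − 8011 = -5669 J (the counter-clockwise enclosed area).

W_net ≈ -5.67 kJ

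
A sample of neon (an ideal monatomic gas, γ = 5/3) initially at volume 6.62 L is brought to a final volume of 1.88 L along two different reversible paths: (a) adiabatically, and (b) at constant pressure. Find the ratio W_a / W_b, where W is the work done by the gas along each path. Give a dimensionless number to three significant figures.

W_a / W_b ≈ 2.75

Path (a) adiabatic: W = P₁V₁(1 − (V₁/V₂)^(γ−1))/(γ−1) → W_a/(P₁V₁) = -1.972.
Path (b) isobaric: W = P₁(V₂ − V₁) → W_b/(P₁V₁) = -0.716.
W_a / W_b = -1.972 / -0.716 = 2.754.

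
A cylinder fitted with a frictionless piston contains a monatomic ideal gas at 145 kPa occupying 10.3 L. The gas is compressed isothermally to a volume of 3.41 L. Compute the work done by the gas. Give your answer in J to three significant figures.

W ≈ -1650 J

Isothermal: W = nRT ln(V₂/V₁) = P₁V₁ ln(V₂/V₁).
P₁V₁ = (145 kPa)(10.3 L) = 1494 J.
W = 1494 × ln(3.41/10.3) = 1494 × -1.105
W_by_gas = -1651 J.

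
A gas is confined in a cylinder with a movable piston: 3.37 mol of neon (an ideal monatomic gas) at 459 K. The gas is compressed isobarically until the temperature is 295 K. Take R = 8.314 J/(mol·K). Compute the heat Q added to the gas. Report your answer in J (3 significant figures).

Isobaric: W = nRΔT = (3.37)(8.314)(-164) = -4595 J.
ΔU = nCᵥΔT with Cᵥ = 3R/2: ΔU = (3.37)(12.47)(-164) = -6892 J.
Q = ΔU + W = -6892 − 4595 = -11487 J.

Q ≈ -11500 J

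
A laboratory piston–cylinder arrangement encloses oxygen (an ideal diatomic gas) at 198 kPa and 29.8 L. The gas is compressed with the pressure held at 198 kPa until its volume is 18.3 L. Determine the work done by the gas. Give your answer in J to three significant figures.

Isobaric: W = P ΔV.
W = (198 kPa)(18.3 − 29.8 L) = (198)(-11.5) = -2277 J.

W ≈ -2280 J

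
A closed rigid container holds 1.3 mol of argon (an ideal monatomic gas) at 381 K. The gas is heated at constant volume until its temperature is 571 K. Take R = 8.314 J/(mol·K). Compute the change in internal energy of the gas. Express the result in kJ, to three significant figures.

Constant volume ⇒ W = 0, so Q = ΔU = nCᵥΔT with Cᵥ = 3R/2 = 12.47 J/(mol·K).
ΔU = (1.3)(12.47)(571 − 381) = 3080 J.

ΔU ≈ 3.08 kJ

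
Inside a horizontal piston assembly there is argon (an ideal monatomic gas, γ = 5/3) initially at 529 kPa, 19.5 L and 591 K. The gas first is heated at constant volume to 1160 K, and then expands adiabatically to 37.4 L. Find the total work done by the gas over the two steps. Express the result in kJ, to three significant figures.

Step 1 (isochoric): W = 0 (constant volume).
After step 1: P = 1038 kPa (V unchanged).
Step 2 (adiabatic): W = (P₁V₁ − P₂V₂)/(γ−1) = (20247 − 13116)/0.667 = 10696 J.
W_total = 0 + 10696 = 10696 J.

W_total ≈ 10.7 kJ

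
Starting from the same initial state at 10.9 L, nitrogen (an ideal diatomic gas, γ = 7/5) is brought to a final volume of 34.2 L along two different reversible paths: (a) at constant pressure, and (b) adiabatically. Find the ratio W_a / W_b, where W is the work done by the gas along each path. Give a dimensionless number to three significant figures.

W_a / W_b ≈ 2.33

Path (a) isobaric: W = P₁(V₂ − V₁) → W_a/(P₁V₁) = 2.138.
Path (b) adiabatic: W = P₁V₁(1 − (V₁/V₂)^(γ−1))/(γ−1) → W_b/(P₁V₁) = 0.9177.
W_a / W_b = 2.138 / 0.9177 = 2.329.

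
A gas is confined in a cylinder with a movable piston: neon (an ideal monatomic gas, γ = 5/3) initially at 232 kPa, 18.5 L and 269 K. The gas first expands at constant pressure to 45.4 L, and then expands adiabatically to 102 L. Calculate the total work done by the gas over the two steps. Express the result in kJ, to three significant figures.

Step 1 (isobaric): W = PΔV = (232 kPa)(45.4 − 18.5 L) = 6241 J.
After step 1: P = 232 kPa, V = 45.4 L, T = 660.1 K.
Step 2 (adiabatic): W = (P₁V₁ − P₂V₂)/(γ−1) = (10533 − 6140)/0.667 = 6589 J.
W_total = 6241 + 6589 = 12830 J.

W_total ≈ 12.8 kJ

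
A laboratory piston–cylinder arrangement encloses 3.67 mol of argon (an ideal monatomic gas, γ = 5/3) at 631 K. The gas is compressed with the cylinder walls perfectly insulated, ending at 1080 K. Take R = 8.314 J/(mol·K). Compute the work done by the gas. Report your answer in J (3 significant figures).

W ≈ -20600 J

Adiabatic ⇒ Q = 0, so W_by = −ΔU = nCᵥ(T₁ − T₂).
Cᵥ = 3R/2 = 12.47 J/(mol·K).
W = (3.67)(12.47)(631 − 1080) = -20550 J.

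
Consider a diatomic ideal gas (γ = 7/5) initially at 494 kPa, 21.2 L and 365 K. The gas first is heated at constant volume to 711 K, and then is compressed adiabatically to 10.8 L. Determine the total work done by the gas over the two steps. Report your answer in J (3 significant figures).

W_total ≈ -15800 J

Step 1 (isochoric): W = 0 (constant volume).
After step 1: P = 962.3 kPa (V unchanged).
Step 2 (adiabatic): W = (P₁V₁ − P₂V₂)/(γ−1) = (20400 − 26718)/0.4 = -15794 J.
W_total = 0 − 15794 = -15794 J.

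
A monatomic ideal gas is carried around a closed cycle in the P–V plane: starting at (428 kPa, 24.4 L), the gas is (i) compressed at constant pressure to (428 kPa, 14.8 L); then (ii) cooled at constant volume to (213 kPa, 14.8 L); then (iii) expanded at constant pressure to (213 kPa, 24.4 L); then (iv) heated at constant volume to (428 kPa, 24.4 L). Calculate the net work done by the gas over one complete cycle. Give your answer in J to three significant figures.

Constant-volume legs do no work.
W(i) = (428)(14.8 − 24.4) = -4109 J; W(iii) = (213)(24.4 − 14.8) = 2045 J.
W_net = -4109 + 2045 = -2064 J (the counter-clockwise enclosed area).

W_net ≈ -2060 J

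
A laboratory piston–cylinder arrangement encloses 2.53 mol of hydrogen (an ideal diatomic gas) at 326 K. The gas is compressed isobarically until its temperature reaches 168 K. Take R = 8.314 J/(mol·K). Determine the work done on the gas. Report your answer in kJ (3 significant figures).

W ≈ 3.32 kJ

Isobaric: W = P ΔV = nR ΔT.
W = (2.53)(8.314)(168 − 326) = -3323 J.
Work on gas = −W_by = 3323 J.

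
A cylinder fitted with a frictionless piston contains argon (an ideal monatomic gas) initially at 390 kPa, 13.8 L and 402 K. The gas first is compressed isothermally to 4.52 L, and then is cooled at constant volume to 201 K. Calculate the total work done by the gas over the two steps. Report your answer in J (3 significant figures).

Step 1 (isothermal): W = P₁V₁ ln(V₂/V₁) = (5382) ln(4.52/13.8) = -6007 J.
Step 2 (isochoric): W = 0 (constant volume).
W_total = -6007 + 0 = -6007 J.

W_total ≈ -6010 J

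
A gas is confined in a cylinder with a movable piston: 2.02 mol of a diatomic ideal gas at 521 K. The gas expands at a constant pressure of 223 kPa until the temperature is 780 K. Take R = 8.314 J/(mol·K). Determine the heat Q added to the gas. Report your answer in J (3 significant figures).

Q ≈ 15200 J

Isobaric: W = nRΔT = (2.02)(8.314)(259) = 4350 J.
ΔU = nCᵥΔT with Cᵥ = 5R/2: ΔU = (2.02)(20.79)(259) = 10874 J.
Q = ΔU + W = 10874 + 4350 = 15224 J.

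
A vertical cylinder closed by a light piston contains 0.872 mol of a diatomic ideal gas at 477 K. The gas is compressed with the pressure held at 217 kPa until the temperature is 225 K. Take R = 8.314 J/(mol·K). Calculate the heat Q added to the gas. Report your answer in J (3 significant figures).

Q ≈ -6390 J

Isobaric: W = nRΔT = (0.872)(8.314)(-252) = -1827 J.
ΔU = nCᵥΔT with Cᵥ = 5R/2: ΔU = (0.872)(20.79)(-252) = -4567 J.
Q = ΔU + W = -4567 − 1827 = -6394 J.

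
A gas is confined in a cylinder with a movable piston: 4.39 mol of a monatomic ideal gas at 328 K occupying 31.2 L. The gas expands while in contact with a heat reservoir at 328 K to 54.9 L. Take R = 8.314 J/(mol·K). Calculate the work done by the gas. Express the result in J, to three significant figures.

Isothermal: W = nRT ln(V₂/V₁).
W = (4.39)(8.314)(328) × ln(54.9/31.2)
  = 11971 × 0.5651
W_by_gas = 6765 J.

W ≈ 6770 J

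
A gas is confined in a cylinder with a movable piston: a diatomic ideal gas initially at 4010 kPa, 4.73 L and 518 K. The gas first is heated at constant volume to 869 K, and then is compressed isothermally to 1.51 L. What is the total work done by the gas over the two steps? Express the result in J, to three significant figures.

Step 1 (isochoric): W = 0 (constant volume).
After step 1: P = 6727 kPa (V unchanged).
Step 2 (isothermal): W = P₁V₁ ln(V₂/V₁) = (31820) ln(1.51/4.73) = -36332 J.
W_total = 0 − 36332 = -36332 J.

W_total ≈ -36300 J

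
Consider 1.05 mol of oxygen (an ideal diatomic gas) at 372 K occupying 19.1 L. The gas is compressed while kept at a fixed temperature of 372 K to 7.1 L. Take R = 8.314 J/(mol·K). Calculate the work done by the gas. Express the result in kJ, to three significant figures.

Isothermal: W = nRT ln(V₂/V₁).
W = (1.05)(8.314)(372) × ln(7.1/19.1)
  = 3247 × -0.9896
W_by_gas = -3214 J.

W ≈ -3.21 kJ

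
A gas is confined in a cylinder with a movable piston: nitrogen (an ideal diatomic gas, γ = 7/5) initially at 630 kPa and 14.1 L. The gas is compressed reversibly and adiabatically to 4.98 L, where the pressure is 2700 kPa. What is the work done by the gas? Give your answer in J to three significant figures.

Adiabatic: W = (P₁V₁ − P₂V₂)/(γ − 1) with γ = 7/5.
P₁V₁ = 8883 J, P₂V₂ = 13446 J.
W = (8883 − 13446) / 0.4 = -11408 J.

W ≈ -11400 J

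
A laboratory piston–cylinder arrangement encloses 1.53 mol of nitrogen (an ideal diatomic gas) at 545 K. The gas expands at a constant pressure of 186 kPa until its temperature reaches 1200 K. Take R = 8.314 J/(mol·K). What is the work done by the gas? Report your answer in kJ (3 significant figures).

Isobaric: W = P ΔV = nR ΔT.
W = (1.53)(8.314)(1200 − 545) = 8332 J.

W ≈ 8.33 kJ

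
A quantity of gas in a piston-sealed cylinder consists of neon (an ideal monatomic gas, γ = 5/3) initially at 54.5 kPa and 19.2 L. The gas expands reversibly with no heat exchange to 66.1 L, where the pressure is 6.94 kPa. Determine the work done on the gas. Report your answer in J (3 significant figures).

Adiabatic: W = (P₁V₁ − P₂V₂)/(γ − 1) with γ = 5/3.
P₁V₁ = 1046 J, P₂V₂ = 458.7 J.
W = (1046 − 458.7) / 0.6667 = 881.5 J.
Work on gas = −W_by = -881.5 J.

W ≈ -881 J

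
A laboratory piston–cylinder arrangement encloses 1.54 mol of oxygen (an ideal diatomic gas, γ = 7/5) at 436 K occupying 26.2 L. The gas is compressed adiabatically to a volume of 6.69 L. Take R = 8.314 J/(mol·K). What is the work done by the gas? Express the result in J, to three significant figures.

W ≈ -10100 J

Adiabatic: TV^(γ−1) = const with γ = 7/5.
T₂ = T₁ (V₁/V₂)^(γ−1) = 436 × (26.2/6.69)^0.4 = 436 × 1.726 = 752.7 K.
W_by = nCᵥ(T₁ − T₂) = (1.54)(20.79)(436 − 752.7) = -10138 J.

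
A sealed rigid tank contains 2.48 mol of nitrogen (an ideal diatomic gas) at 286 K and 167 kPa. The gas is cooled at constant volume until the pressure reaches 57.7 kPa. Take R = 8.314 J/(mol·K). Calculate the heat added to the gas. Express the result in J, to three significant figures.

Constant volume ⇒ W = 0, so Q = ΔU = nCᵥΔT with Cᵥ = 5R/2 = 20.79 J/(mol·K).
At constant V, T₂/T₁ = P₂/P₁ ⇒ ΔT = T₁(P₂/P₁ − 1) = 286·(57.7/167 − 1) = -187.2 K.
ΔU = (2.48)(20.79)(-187.2) = -9649 J.

Q ≈ -9650 J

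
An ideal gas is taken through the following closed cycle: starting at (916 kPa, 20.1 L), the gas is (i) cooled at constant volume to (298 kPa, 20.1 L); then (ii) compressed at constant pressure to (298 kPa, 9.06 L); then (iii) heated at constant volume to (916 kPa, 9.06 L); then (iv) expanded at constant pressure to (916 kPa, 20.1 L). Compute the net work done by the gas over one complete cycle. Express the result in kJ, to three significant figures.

Constant-volume legs do no work.
W(ii) = (298)(9.06 − 20.1) = -3290 J; W(iv) = (916)(20.1 − 9.06) = 10113 J.
W_net = -3290 + 10113 = 6823 J (the clockwise enclosed area).

W_net ≈ 6.82 kJ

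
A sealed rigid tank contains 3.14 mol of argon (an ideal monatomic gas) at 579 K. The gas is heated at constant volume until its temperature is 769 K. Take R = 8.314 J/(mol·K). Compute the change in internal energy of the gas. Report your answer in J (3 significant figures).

ΔU ≈ 7440 J

Constant volume ⇒ W = 0, so Q = ΔU = nCᵥΔT with Cᵥ = 3R/2 = 12.47 J/(mol·K).
ΔU = (3.14)(12.47)(769 − 579) = 7440 J.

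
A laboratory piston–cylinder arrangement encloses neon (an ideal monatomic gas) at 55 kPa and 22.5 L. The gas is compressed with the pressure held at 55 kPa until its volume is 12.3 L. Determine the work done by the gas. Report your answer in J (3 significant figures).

Isobaric: W = P ΔV.
W = (55 kPa)(12.3 − 22.5 L) = (55)(-10.2) = -561 J.

W ≈ -561 J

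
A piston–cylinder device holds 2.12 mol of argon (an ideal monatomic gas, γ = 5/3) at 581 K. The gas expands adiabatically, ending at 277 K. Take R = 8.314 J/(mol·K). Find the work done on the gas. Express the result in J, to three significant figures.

W ≈ -8040 J

Adiabatic ⇒ Q = 0, so W_by = −ΔU = nCᵥ(T₁ − T₂).
Cᵥ = 3R/2 = 12.47 J/(mol·K).
W = (2.12)(12.47)(581 − 277) = 8037 J.
Work on gas = −W_by = -8037 J.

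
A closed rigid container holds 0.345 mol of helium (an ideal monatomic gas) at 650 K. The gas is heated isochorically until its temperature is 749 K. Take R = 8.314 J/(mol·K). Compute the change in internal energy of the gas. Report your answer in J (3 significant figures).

ΔU ≈ 426 J

Constant volume ⇒ W = 0, so Q = ΔU = nCᵥΔT with Cᵥ = 3R/2 = 12.47 J/(mol·K).
ΔU = (0.345)(12.47)(749 − 650) = 425.9 J.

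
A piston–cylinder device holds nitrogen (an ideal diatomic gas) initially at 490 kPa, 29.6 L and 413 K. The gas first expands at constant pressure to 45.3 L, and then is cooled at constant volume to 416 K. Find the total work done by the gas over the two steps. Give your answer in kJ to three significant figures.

Step 1 (isobaric): W = PΔV = (490 kPa)(45.3 − 29.6 L) = 7693 J.
Step 2 (isochoric): W = 0 (constant volume).
W_total = 7693 + 0 = 7693 J.

W_total ≈ 7.69 kJ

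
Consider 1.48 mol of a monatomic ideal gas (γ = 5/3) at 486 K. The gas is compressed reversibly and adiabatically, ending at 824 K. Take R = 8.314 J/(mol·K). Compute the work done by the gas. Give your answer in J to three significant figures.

Adiabatic ⇒ Q = 0, so W_by = −ΔU = nCᵥ(T₁ − T₂).
Cᵥ = 3R/2 = 12.47 J/(mol·K).
W = (1.48)(12.47)(486 − 824) = -6238 J.

W ≈ -6240 J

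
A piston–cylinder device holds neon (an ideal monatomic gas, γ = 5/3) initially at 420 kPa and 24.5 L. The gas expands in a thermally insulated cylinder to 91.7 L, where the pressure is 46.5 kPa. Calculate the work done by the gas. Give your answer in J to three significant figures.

W ≈ 9040 J

Adiabatic: W = (P₁V₁ − P₂V₂)/(γ − 1) with γ = 5/3.
P₁V₁ = 10290 J, P₂V₂ = 4264 J.
W = (10290 − 4264) / 0.6667 = 9039 J.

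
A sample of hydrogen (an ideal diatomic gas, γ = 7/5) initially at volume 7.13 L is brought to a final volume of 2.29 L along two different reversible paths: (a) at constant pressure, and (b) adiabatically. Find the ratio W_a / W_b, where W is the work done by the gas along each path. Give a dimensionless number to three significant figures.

Path (a) isobaric: W = P₁(V₂ − V₁) → W_a/(P₁V₁) = -0.6788.
Path (b) adiabatic: W = P₁V₁(1 − (V₁/V₂)^(γ−1))/(γ−1) → W_b/(P₁V₁) = -1.438.
W_a / W_b = -0.6788 / -1.438 = 0.4722.

W_a / W_b ≈ 0.472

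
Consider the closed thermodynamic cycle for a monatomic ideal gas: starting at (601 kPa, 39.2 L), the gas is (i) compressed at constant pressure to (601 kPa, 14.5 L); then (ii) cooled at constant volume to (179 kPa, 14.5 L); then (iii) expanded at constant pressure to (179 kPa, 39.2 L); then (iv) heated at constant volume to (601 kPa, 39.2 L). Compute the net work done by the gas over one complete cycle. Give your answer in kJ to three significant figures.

Constant-volume legs do no work.
W(i) = (601)(14.5 − 39.2) = -14845 J; W(iii) = (179)(39.2 − 14.5) = 4421 J.
W_net = -14845 + 4421 = -10423 J (the counter-clockwise enclosed area).

W_net ≈ -10.4 kJ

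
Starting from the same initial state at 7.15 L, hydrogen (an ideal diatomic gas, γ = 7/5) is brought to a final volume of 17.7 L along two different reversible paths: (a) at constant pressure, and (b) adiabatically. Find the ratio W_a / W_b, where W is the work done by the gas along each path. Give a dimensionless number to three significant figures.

Path (a) isobaric: W = P₁(V₂ − V₁) → W_a/(P₁V₁) = 1.476.
Path (b) adiabatic: W = P₁V₁(1 − (V₁/V₂)^(γ−1))/(γ−1) → W_b/(P₁V₁) = 0.7603.
W_a / W_b = 1.476 / 0.7603 = 1.941.

W_a / W_b ≈ 1.94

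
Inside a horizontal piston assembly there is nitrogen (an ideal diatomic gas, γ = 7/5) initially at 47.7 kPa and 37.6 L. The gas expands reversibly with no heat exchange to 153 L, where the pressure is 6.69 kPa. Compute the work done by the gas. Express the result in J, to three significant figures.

Adiabatic: W = (P₁V₁ − P₂V₂)/(γ − 1) with γ = 7/5.
P₁V₁ = 1794 J, P₂V₂ = 1024 J.
W = (1794 − 1024) / 0.4 = 1925 J.

W ≈ 1920 J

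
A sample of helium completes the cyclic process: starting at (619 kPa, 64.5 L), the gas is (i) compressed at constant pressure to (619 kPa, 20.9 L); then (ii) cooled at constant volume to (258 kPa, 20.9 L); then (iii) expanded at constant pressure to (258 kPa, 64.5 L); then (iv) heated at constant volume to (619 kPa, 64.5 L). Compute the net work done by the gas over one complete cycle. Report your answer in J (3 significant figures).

W_net ≈ -15700 J

Constant-volume legs do no work.
W(i) = (619)(20.9 − 64.5) = -26988 J; W(iii) = (258)(64.5 − 20.9) = 11249 J.
W_net = -26988 + 11249 = -15740 J (the counter-clockwise enclosed area).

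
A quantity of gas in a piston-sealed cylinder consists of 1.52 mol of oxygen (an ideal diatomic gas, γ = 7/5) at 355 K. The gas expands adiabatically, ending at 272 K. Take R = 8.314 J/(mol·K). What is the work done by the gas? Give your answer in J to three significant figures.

W ≈ 2620 J

Adiabatic ⇒ Q = 0, so W_by = −ΔU = nCᵥ(T₁ − T₂).
Cᵥ = 5R/2 = 20.79 J/(mol·K).
W = (1.52)(20.79)(355 − 272) = 2622 J.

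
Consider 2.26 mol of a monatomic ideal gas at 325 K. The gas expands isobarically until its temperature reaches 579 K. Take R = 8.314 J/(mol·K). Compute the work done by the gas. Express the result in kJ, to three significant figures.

Isobaric: W = P ΔV = nR ΔT.
W = (2.26)(8.314)(579 − 325) = 4773 J.

W ≈ 4.77 kJ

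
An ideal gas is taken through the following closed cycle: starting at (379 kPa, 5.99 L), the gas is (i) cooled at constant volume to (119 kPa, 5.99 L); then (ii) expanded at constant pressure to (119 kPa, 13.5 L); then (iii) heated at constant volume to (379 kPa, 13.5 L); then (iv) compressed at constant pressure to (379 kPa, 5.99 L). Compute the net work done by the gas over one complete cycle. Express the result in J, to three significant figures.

Constant-volume legs do no work.
W(ii) = (119)(13.5 − 5.99) = 893.7 J; W(iv) = (379)(5.99 − 13.5) = -2846 J.
W_net = 893.7 − 2846 = -1953 J (the counter-clockwise enclosed area).

W_net ≈ -1950 J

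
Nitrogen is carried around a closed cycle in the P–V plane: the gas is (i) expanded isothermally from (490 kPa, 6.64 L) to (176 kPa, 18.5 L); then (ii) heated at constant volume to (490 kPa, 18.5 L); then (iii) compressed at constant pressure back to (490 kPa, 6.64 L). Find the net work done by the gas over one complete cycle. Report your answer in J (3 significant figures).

W_net ≈ -2480 J

Leg (i): W = PᵢVᵢ ln(V_f/Vᵢ) = (3254) ln(18.5/6.64) = 3334 J.
Leg (ii): W = 0.
Leg (iii): W = PΔV = (490)(6.64 − 18.5) = -5811 J.
W_net = 3334 − 5811 = -2478 J.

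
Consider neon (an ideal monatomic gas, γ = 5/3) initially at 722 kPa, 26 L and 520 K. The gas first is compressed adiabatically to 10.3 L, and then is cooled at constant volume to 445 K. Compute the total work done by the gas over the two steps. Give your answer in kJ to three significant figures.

Step 1 (adiabatic): W = (P₁V₁ − P₂V₂)/(γ−1) = (18772 − 34802)/0.667 = -24045 J.
Step 2 (isochoric): W = 0 (constant volume).
W_total = -24045 + 0 = -24045 J.

W_total ≈ -24.0 kJ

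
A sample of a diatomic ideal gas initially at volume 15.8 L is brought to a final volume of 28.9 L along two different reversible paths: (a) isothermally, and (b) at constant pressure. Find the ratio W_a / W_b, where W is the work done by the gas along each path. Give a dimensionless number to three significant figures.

Path (a) isothermal: W = P₁V₁ ln(V₂/V₁) → W_a/(P₁V₁) = 0.6038.
Path (b) isobaric: W = P₁(V₂ − V₁) → W_b/(P₁V₁) = 0.8291.
W_a / W_b = 0.6038 / 0.8291 = 0.7283.

W_a / W_b ≈ 0.728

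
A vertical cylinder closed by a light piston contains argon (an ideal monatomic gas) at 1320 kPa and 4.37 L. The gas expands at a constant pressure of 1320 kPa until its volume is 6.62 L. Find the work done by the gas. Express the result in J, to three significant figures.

Isobaric: W = P ΔV.
W = (1320 kPa)(6.62 − 4.37 L) = (1320)(2.25) = 2970 J.

W ≈ 2970 J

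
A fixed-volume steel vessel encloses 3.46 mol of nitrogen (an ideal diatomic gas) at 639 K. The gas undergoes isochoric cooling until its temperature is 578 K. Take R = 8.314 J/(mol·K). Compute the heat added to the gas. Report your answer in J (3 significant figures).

Constant volume ⇒ W = 0, so Q = ΔU = nCᵥΔT with Cᵥ = 5R/2 = 20.79 J/(mol·K).
ΔU = (3.46)(20.79)(578 − 639) = -4387 J.

Q ≈ -4390 J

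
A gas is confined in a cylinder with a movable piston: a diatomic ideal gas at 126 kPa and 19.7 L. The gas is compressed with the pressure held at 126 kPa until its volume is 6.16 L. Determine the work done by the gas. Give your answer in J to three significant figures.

W ≈ -1710 J

Isobaric: W = P ΔV.
W = (126 kPa)(6.16 − 19.7 L) = (126)(-13.54) = -1706 J.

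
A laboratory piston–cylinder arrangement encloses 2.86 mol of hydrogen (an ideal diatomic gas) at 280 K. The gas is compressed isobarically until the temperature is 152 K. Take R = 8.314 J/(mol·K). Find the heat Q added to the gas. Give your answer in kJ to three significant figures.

Q ≈ -10.7 kJ

Isobaric: W = nRΔT = (2.86)(8.314)(-128) = -3044 J.
ΔU = nCᵥΔT with Cᵥ = 5R/2: ΔU = (2.86)(20.79)(-128) = -7609 J.
Q = ΔU + W = -7609 − 3044 = -10653 J.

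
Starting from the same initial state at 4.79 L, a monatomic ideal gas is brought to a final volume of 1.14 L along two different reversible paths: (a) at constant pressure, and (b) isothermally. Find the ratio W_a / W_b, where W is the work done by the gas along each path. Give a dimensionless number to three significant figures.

Path (a) isobaric: W = P₁(V₂ − V₁) → W_a/(P₁V₁) = -0.762.
Path (b) isothermal: W = P₁V₁ ln(V₂/V₁) → W_b/(P₁V₁) = -1.436.
W_a / W_b = -0.762 / -1.436 = 0.5308.

W_a / W_b ≈ 0.531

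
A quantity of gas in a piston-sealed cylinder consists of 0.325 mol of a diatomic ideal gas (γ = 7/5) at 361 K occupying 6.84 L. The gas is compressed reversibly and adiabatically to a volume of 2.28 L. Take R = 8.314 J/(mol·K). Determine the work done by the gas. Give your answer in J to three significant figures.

Adiabatic: TV^(γ−1) = const with γ = 7/5.
T₂ = T₁ (V₁/V₂)^(γ−1) = 361 × (6.84/2.28)^0.4 = 361 × 1.552 = 560.2 K.
W_by = nCᵥ(T₁ − T₂) = (0.325)(20.79)(361 − 560.2) = -1346 J.

W ≈ -1350 J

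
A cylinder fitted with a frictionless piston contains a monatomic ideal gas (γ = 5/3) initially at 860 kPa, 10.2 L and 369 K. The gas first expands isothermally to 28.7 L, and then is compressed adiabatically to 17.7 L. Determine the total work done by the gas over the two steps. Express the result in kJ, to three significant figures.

Step 1 (isothermal): W = P₁V₁ ln(V₂/V₁) = (8772) ln(28.7/10.2) = 9075 J.
After step 1: P = 305.6 kPa, V = 28.7 L, T = 369 K.
Step 2 (adiabatic): W = (P₁V₁ − P₂V₂)/(γ−1) = (8772 − 12107)/0.667 = -5003 J.
W_total = 9075 − 5003 = 4072 J.

W_total ≈ 4.07 kJ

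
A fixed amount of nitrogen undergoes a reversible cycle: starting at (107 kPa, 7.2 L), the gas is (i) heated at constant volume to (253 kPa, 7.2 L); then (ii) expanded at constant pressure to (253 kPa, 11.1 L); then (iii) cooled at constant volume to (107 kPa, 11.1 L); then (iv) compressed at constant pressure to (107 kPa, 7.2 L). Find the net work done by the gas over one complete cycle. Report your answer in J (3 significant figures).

W_net ≈ 569 J

Constant-volume legs do no work.
W(ii) = (253)(11.1 − 7.2) = 986.7 J; W(iv) = (107)(7.2 − 11.1) = -417.3 J.
W_net = 986.7 − 417.3 = 569.4 J (the clockwise enclosed area).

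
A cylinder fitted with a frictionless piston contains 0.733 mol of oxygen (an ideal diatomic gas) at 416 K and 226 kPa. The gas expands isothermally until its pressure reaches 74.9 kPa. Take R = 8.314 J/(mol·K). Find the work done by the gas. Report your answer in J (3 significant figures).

W ≈ 2800 J

Isothermal process: W = nRT ln(V₂/V₁) = nRT ln(P₁/P₂).
W = (0.733)(8.314)(416) × ln(226/74.9)
  = 2535 × ln(3.017) = 2535 × 1.104
W_by_gas = 2800 J.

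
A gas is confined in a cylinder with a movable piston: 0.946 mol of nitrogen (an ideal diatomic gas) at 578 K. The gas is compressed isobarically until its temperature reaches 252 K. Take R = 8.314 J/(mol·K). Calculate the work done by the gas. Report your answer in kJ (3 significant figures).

Isobaric: W = P ΔV = nR ΔT.
W = (0.946)(8.314)(252 − 578) = -2564 J.

W ≈ -2.56 kJ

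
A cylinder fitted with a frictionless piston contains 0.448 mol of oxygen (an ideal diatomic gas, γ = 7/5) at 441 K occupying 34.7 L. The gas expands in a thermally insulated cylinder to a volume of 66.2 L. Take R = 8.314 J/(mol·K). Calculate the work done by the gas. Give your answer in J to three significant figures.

W ≈ 935 J

Adiabatic: TV^(γ−1) = const with γ = 7/5.
T₂ = T₁ (V₁/V₂)^(γ−1) = 441 × (34.7/66.2)^0.4 = 441 × 0.7723 = 340.6 K.
W_by = nCᵥ(T₁ − T₂) = (0.448)(20.79)(441 − 340.6) = 935 J.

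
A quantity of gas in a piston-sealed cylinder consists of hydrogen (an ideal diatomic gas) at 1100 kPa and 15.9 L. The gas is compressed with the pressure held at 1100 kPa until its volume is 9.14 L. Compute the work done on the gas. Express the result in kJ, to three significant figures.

W ≈ 7.44 kJ

Isobaric: W = P ΔV.
W = (1100 kPa)(9.14 − 15.9 L) = (1100)(-6.76) = -7436 J.
Work on gas = −W_by = 7436 J.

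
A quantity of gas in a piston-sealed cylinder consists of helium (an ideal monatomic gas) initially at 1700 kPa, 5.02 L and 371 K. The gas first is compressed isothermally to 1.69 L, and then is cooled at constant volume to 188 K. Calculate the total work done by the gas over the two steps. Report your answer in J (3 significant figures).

Step 1 (isothermal): W = P₁V₁ ln(V₂/V₁) = (8534) ln(1.69/5.02) = -9291 J.
Step 2 (isochoric): W = 0 (constant volume).
W_total = -9291 + 0 = -9291 J.

W_total ≈ -9290 J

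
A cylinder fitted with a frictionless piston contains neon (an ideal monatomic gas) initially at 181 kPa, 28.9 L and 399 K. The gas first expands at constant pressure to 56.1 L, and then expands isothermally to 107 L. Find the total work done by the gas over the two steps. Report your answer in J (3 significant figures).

Step 1 (isobaric): W = PΔV = (181 kPa)(56.1 − 28.9 L) = 4923 J.
After step 1: P = 181 kPa, V = 56.1 L, T = 774.5 K.
Step 2 (isothermal): W = P₁V₁ ln(V₂/V₁) = (10154) ln(107/56.1) = 6556 J.
W_total = 4923 + 6556 = 11480 J.

W_total ≈ 11500 J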